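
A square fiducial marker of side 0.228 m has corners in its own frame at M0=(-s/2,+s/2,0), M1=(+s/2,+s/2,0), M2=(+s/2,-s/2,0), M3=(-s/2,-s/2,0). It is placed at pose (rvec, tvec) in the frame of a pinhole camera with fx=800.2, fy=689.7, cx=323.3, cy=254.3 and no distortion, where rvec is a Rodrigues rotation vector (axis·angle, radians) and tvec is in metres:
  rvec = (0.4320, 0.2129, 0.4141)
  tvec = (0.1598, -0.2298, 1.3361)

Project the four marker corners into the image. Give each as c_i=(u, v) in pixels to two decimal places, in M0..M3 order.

c0=(334.00, 163.29) c1=(453.06, 210.95) c2=(512.52, 105.29) c3=(382.96, 55.99)

Intrinsics K: fx=800.2, fy=689.7, cx=323.3, cy=254.3
Marker side s = 0.228 m; corners in marker frame (Z=0):
  M0 = (-0.1140, +0.1140, 0)
  M1 = (+0.1140, +0.1140, 0)
  M2 = (+0.1140, -0.1140, 0)
  M3 = (-0.1140, -0.1140, 0)
rvec = (0.4320, 0.2129, 0.4141), |rvec| = θ = 0.63516 rad = 36.392°
Rodrigues: sinθ=0.59331, 1−cosθ=0.19502; R = I + sinθ·[k]× + (1−cosθ)·[k]×²:
    [+0.89519 -0.34235 +0.28535]
    [+0.43127 +0.82689 -0.36091]
    [-0.11239 +0.44615 +0.88787]
t = (0.1598, -0.2298, 1.3361) m
M0: Pc = R·M0+t = (+0.01872, -0.18470, +1.39977); u = 800.2·(+0.01872)/1.39977 + 323.3 = 334.0015, v = 689.7·(-0.18470)/1.39977 + 254.3 = 163.2942
M1: Pc = R·M1+t = (+0.22282, -0.08637, +1.37415); u = 800.2·(+0.22282)/1.37415 + 323.3 = 453.0557, v = 689.7·(-0.08637)/1.37415 + 254.3 = 210.9502
M2: Pc = R·M2+t = (+0.30088, -0.27490, +1.27243); u = 800.2·(+0.30088)/1.27243 + 323.3 = 512.5167, v = 689.7·(-0.27490)/1.27243 + 254.3 = 105.2945
M3: Pc = R·M3+t = (+0.09678, -0.37323, +1.29805); u = 800.2·(+0.09678)/1.29805 + 323.3 = 382.9588, v = 689.7·(-0.37323)/1.29805 + 254.3 = 55.9896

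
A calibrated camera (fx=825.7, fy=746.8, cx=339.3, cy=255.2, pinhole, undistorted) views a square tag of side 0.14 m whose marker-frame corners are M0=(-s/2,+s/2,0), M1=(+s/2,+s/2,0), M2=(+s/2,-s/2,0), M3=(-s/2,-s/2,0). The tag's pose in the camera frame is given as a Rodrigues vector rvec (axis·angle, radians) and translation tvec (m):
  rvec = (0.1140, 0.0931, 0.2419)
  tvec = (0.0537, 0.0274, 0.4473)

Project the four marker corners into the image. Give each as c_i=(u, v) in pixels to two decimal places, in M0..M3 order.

Intrinsics K: fx=825.7, fy=746.8, cx=339.3, cy=255.2
Marker side s = 0.14 m; corners in marker frame (Z=0):
  M0 = (-0.0700, +0.0700, 0)
  M1 = (+0.0700, +0.0700, 0)
  M2 = (+0.0700, -0.0700, 0)
  M3 = (-0.0700, -0.0700, 0)
rvec = (0.1140, 0.0931, 0.2419), |rvec| = θ = 0.28316 rad = 16.224°
Rodrigues: sinθ=0.27939, 1−cosθ=0.03982; R = I + sinθ·[k]× + (1−cosθ)·[k]×²:
    [+0.96663 -0.23341 +0.10556]
    [+0.24395 +0.96448 -0.10130]
    [-0.07816 +0.12367 +0.98924]
t = (0.0537, 0.0274, 0.4473) m
M0: Pc = R·M0+t = (-0.03030, +0.07784, +0.46143); u = 825.7·(-0.03030)/0.46143 + 339.3 = 285.0747, v = 746.8·(+0.07784)/0.46143 + 255.2 = 381.1758
M1: Pc = R·M1+t = (+0.10503, +0.11199, +0.45049); u = 825.7·(+0.10503)/0.45049 + 339.3 = 531.8028, v = 746.8·(+0.11199)/0.45049 + 255.2 = 440.8541
M2: Pc = R·M2+t = (+0.13770, -0.02304, +0.43317); u = 825.7·(+0.13770)/0.43317 + 339.3 = 601.7855, v = 746.8·(-0.02304)/0.43317 + 255.2 = 215.4833
M3: Pc = R·M3+t = (+0.00237, -0.05719, +0.44411); u = 825.7·(+0.00237)/0.44411 + 339.3 = 343.7145, v = 746.8·(-0.05719)/0.44411 + 255.2 = 159.0316

c0=(285.07, 381.18) c1=(531.80, 440.85) c2=(601.79, 215.48) c3=(343.71, 159.03)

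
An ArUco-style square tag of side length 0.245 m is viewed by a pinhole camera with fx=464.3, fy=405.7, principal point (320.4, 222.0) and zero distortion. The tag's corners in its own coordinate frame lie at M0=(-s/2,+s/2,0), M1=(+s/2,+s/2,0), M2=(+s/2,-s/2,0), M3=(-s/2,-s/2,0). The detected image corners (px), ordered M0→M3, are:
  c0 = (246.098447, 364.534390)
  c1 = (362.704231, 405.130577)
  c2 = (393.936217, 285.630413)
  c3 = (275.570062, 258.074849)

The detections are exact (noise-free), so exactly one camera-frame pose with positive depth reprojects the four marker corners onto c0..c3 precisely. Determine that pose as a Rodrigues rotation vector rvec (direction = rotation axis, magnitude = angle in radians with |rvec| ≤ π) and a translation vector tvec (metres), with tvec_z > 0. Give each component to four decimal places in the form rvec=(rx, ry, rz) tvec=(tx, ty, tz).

Intrinsics K: fx=464.3, fy=405.7, cx=320.4, cy=222.0
Marker side s = 0.245 m; corners in marker frame (Z=0):
  M0 = (-0.1225, +0.1225, 0)
  M1 = (+0.1225, +0.1225, 0)
  M2 = (+0.1225, -0.1225, 0)
  M3 = (-0.1225, -0.1225, 0)
Detected image corners:
  c0 = (246.098447, 364.534390) px
  c1 = (362.704231, 405.130577) px
  c2 = (393.936217, 285.630413) px
  c3 = (275.570062, 258.074849) px
Planar DLT: solve 8×8 A·h = b for H (H[2,2]=1):
  H  [+334.41484 -141.63757 +316.41341]
  H  [-10.22339 +441.21662 +327.00589]
  H  [-0.45418 -0.05618 +1.00000]
B = K⁻¹H; ‖b₁‖=1.150923, ‖b₂‖=1.150923; λ = 2/(‖b₁‖+‖b₂‖) = 0.868868, sign → tz>0 ⇒ λ=+0.868868
r₁ = λ·B[:,0] = (+0.89812,+0.19404,-0.39462); r₂ = λ·B[:,1] = (-0.23137,+0.97164,-0.04881)
r₃ = r₁×r₂ = (+0.37396,+0.13514,+0.91755); SVD([r₁ r₂ r₃]) → R = UVᵀ:
  R  [+0.89812 -0.23137 +0.37396]
  R  [+0.19404 +0.97164 +0.13514]
  R  [-0.39462 -0.04881 +0.91755]
t = (-0.00746, +0.22489, +0.86887) m
tr R = 2.787310; θ = arccos((tr R − 1)/2) = 0.465371 rad = 26.664°
axis k = ((R−Rᵀ)₃₂, (R−Rᵀ)₁₃, (R−Rᵀ)₂₁) / (2 sinθ) = (-0.204956, +0.856343, +0.473993)
rvec = θ·k = (-0.095381, +0.398518, +0.220583)

rvec=(-0.0954, 0.3985, 0.2206) tvec=(-0.0075, 0.2249, 0.8689)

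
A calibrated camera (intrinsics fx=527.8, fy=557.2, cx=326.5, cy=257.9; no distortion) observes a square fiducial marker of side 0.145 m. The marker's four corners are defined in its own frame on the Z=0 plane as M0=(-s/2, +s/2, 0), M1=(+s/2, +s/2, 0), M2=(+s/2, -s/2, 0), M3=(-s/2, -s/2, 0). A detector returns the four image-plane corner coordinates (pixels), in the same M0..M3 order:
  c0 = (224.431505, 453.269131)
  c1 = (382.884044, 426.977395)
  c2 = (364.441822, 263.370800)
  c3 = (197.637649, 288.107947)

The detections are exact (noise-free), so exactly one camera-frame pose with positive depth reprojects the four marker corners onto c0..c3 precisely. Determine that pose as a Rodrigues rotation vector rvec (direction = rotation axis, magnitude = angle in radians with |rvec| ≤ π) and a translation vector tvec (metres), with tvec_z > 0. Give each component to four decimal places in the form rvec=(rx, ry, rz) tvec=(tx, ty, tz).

rvec=(0.1547, -0.0658, -0.1338) tvec=(-0.0294, 0.0855, 0.4673)

Intrinsics K: fx=527.8, fy=557.2, cx=326.5, cy=257.9
Marker side s = 0.145 m; corners in marker frame (Z=0):
  M0 = (-0.0725, +0.0725, 0)
  M1 = (+0.0725, +0.0725, 0)
  M2 = (+0.0725, -0.0725, 0)
  M3 = (-0.0725, -0.0725, 0)
Detected image corners:
  c0 = (224.431505, 453.269131) px
  c1 = (382.884044, 426.977395) px
  c2 = (364.441822, 263.370800) px
  c3 = (197.637649, 288.107947) px
Planar DLT: solve 8×8 A·h = b for H (H[2,2]=1):
  H  [+1155.26511 +254.49723 +293.31932]
  H  [-133.98145 +1254.54668 +359.83544]
  H  [+0.11765 +0.33780 +1.00000]
B = K⁻¹H; ‖b₁‖=2.139739, ‖b₂‖=2.139739; λ = 2/(‖b₁‖+‖b₂‖) = 0.467347, sign → tz>0 ⇒ λ=+0.467347
r₁ = λ·B[:,0] = (+0.98893,-0.13783,+0.05498); r₂ = λ·B[:,1] = (+0.12769,+0.97917,+0.15787)
r₃ = r₁×r₂ = (-0.07560,-0.14910,+0.98593); SVD([r₁ r₂ r₃]) → R = UVᵀ:
  R  [+0.98893 +0.12769 -0.07560]
  R  [-0.13783 +0.97917 -0.14910]
  R  [+0.05498 +0.15787 +0.98593]
t = (-0.02938, +0.08550, +0.46735) m
tr R = 2.954026; θ = arccos((tr R − 1)/2) = 0.214828 rad = 12.309°
axis k = ((R−Rᵀ)₃₂, (R−Rᵀ)₁₃, (R−Rᵀ)₂₁) / (2 sinθ) = (+0.719990, -0.306273, -0.622745)
rvec = θ·k = (+0.154674, -0.065796, -0.133783)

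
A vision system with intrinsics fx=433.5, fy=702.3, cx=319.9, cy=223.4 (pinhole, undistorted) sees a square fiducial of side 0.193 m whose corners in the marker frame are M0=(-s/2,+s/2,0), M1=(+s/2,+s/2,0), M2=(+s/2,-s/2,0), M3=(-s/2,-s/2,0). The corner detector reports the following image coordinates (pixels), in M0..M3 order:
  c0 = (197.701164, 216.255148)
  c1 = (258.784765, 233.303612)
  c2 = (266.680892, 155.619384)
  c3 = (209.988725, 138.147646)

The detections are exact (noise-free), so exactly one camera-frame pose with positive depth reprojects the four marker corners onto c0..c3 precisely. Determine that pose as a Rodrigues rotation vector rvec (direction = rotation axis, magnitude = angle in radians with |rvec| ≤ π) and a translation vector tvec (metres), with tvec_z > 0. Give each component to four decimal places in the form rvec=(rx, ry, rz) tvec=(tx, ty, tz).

Intrinsics K: fx=433.5, fy=702.3, cx=319.9, cy=223.4
Marker side s = 0.193 m; corners in marker frame (Z=0):
  M0 = (-0.0965, +0.0965, 0)
  M1 = (+0.0965, +0.0965, 0)
  M2 = (+0.0965, -0.0965, 0)
  M3 = (-0.0965, -0.0965, 0)
Detected image corners:
  c0 = (197.701164, 216.255148) px
  c1 = (258.784765, 233.303612) px
  c2 = (266.680892, 155.619384) px
  c3 = (209.988725, 138.147646) px
Planar DLT: solve 8×8 A·h = b for H (H[2,2]=1):
  H  [+330.28531 -137.92685 +233.77932]
  H  [+109.83808 +335.28161 +184.54110]
  H  [+0.10961 -0.36760 +1.00000]
B = K⁻¹H; ‖b₁‖=0.700408, ‖b₂‖=0.700408; λ = 2/(‖b₁‖+‖b₂‖) = 1.427740, sign → tz>0 ⇒ λ=+1.427740
r₁ = λ·B[:,0] = (+0.97232,+0.17352,+0.15649); r₂ = λ·B[:,1] = (-0.06696,+0.84856,-0.52484)
r₃ = r₁×r₂ = (-0.22386,+0.49984,+0.83669); SVD([r₁ r₂ r₃]) → R = UVᵀ:
  R  [+0.97232 -0.06696 -0.22386]
  R  [+0.17352 +0.84856 +0.49984]
  R  [+0.15649 -0.52484 +0.83669]
t = (-0.28364, -0.07900, +1.42774) m
tr R = 2.657570; θ = arccos((tr R − 1)/2) = 0.593863 rad = 34.026°
axis k = ((R−Rᵀ)₃₂, (R−Rᵀ)₁₃, (R−Rᵀ)₂₁) / (2 sinθ) = (-0.915599, -0.339864, +0.214875)
rvec = θ·k = (-0.543741, -0.201832, +0.127607)

rvec=(-0.5437, -0.2018, 0.1276) tvec=(-0.2836, -0.0790, 1.4277)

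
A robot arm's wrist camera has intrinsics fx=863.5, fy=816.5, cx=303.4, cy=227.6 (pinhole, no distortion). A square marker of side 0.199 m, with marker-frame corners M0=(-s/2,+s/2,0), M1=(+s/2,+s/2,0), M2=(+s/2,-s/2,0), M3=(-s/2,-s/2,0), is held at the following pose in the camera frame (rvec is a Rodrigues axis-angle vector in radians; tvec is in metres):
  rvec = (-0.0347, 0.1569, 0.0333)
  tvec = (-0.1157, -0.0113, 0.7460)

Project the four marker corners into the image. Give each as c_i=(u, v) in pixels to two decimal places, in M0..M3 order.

c0=(55.77, 319.17) c1=(278.41, 329.90) c2=(287.03, 107.77) c3=(65.89, 106.20)

Intrinsics K: fx=863.5, fy=816.5, cx=303.4, cy=227.6
Marker side s = 0.199 m; corners in marker frame (Z=0):
  M0 = (-0.0995, +0.0995, 0)
  M1 = (+0.0995, +0.0995, 0)
  M2 = (+0.0995, -0.0995, 0)
  M3 = (-0.0995, -0.0995, 0)
rvec = (-0.0347, 0.1569, 0.0333), |rvec| = θ = 0.16411 rad = 9.403°
Rodrigues: sinθ=0.16337, 1−cosθ=0.01344; R = I + sinθ·[k]× + (1−cosθ)·[k]×²:
    [+0.98717 -0.03587 +0.15562]
    [+0.03043 +0.99885 +0.03715]
    [-0.15677 -0.03194 +0.98712]
t = (-0.1157, -0.0113, 0.7460) m
M0: Pc = R·M0+t = (-0.21749, +0.08506, +0.75842); u = 863.5·(-0.21749)/0.75842 + 303.4 = 55.7749, v = 816.5·(+0.08506)/0.75842 + 227.6 = 319.1705
M1: Pc = R·M1+t = (-0.02105, +0.09111, +0.72722); u = 863.5·(-0.02105)/0.72722 + 303.4 = 278.4104, v = 816.5·(+0.09111)/0.72722 + 227.6 = 329.8989
M2: Pc = R·M2+t = (-0.01391, -0.10766, +0.73358); u = 863.5·(-0.01391)/0.73358 + 303.4 = 287.0285, v = 816.5·(-0.10766)/0.73358 + 227.6 = 107.7739
M3: Pc = R·M3+t = (-0.21035, -0.11371, +0.76478); u = 863.5·(-0.21035)/0.76478 + 303.4 = 65.8916, v = 816.5·(-0.11371)/0.76478 + 227.6 = 106.1959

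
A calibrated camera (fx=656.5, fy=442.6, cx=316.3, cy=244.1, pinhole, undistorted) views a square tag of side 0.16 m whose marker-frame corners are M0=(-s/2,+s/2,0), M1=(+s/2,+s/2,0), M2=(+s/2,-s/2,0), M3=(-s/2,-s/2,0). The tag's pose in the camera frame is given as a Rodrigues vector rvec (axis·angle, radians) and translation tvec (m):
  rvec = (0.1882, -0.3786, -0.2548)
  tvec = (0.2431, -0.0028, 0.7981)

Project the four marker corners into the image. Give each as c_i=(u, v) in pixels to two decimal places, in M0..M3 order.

Intrinsics K: fx=656.5, fy=442.6, cx=316.3, cy=244.1
Marker side s = 0.16 m; corners in marker frame (Z=0):
  M0 = (-0.0800, +0.0800, 0)
  M1 = (+0.0800, +0.0800, 0)
  M2 = (+0.0800, -0.0800, 0)
  M3 = (-0.0800, -0.0800, 0)
rvec = (0.1882, -0.3786, -0.2548), |rvec| = θ = 0.49364 rad = 28.283°
Rodrigues: sinθ=0.47383, 1−cosθ=0.11939; R = I + sinθ·[k]× + (1−cosθ)·[k]×²:
    [+0.89797 +0.20967 -0.38690]
    [-0.27949 +0.95084 -0.13339]
    [+0.33992 +0.22791 +0.91242]
t = (0.2431, -0.0028, 0.7981) m
M0: Pc = R·M0+t = (+0.18804, +0.09563, +0.78914); u = 656.5·(+0.18804)/0.78914 + 316.3 = 472.7308, v = 442.6·(+0.09563)/0.78914 + 244.1 = 297.7332
M1: Pc = R·M1+t = (+0.33171, +0.05091, +0.84353); u = 656.5·(+0.33171)/0.84353 + 316.3 = 574.4641, v = 442.6·(+0.05091)/0.84353 + 244.1 = 270.8117
M2: Pc = R·M2+t = (+0.29816, -0.10123, +0.80706); u = 656.5·(+0.29816)/0.80706 + 316.3 = 558.8402, v = 442.6·(-0.10123)/0.80706 + 244.1 = 188.5866
M3: Pc = R·M3+t = (+0.15449, -0.05651, +0.75267); u = 656.5·(+0.15449)/0.75267 + 316.3 = 451.0491, v = 442.6·(-0.05651)/0.75267 + 244.1 = 210.8710

c0=(472.73, 297.73) c1=(574.46, 270.81) c2=(558.84, 188.59) c3=(451.05, 210.87)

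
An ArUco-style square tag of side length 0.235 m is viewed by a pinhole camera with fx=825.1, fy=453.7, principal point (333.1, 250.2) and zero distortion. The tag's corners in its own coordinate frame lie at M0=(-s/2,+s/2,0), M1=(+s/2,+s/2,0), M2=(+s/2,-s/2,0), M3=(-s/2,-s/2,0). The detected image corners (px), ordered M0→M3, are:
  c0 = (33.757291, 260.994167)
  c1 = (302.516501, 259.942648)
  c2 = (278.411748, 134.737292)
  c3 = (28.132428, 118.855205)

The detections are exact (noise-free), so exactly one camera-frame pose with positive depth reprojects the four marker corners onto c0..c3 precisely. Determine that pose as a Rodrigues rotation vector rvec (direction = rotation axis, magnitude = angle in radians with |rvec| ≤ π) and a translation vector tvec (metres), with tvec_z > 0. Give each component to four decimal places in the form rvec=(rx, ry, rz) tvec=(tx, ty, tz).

rvec=(-0.2733, -0.4263, -0.0571) tvec=(-0.1483, -0.0969, 0.7455)

Intrinsics K: fx=825.1, fy=453.7, cx=333.1, cy=250.2
Marker side s = 0.235 m; corners in marker frame (Z=0):
  M0 = (-0.1175, +0.1175, 0)
  M1 = (+0.1175, +0.1175, 0)
  M2 = (+0.1175, -0.1175, 0)
  M3 = (-0.1175, -0.1175, 0)
Detected image corners:
  c0 = (33.757291, 260.994167) px
  c1 = (302.516501, 259.942648) px
  c2 = (278.411748, 134.737292) px
  c3 = (28.132428, 118.855205) px
Planar DLT: solve 8×8 A·h = b for H (H[2,2]=1):
  H  [+1192.40596 +12.00213 +168.91426]
  H  [+140.95060 +501.59896 +191.24479]
  H  [+0.55765 -0.33495 +1.00000]
B = K⁻¹H; ‖b₁‖=1.341445, ‖b₂‖=1.341445; λ = 2/(‖b₁‖+‖b₂‖) = 0.745465, sign → tz>0 ⇒ λ=+0.745465
r₁ = λ·B[:,0] = (+0.90950,+0.00235,+0.41571); r₂ = λ·B[:,1] = (+0.11165,+0.96187,-0.24970)
r₃ = r₁×r₂ = (-0.40044,+0.27351,+0.87455); SVD([r₁ r₂ r₃]) → R = UVᵀ:
  R  [+0.90950 +0.11165 -0.40044]
  R  [+0.00235 +0.96187 +0.27351]
  R  [+0.41571 -0.24970 +0.87455]
t = (-0.14834, -0.09687, +0.74546) m
tr R = 2.745914; θ = arccos((tr R − 1)/2) = 0.509564 rad = 29.196°
axis k = ((R−Rᵀ)₃₂, (R−Rᵀ)₁₃, (R−Rᵀ)₂₁) / (2 sinθ) = (-0.536297, -0.836561, -0.112037)
rvec = θ·k = (-0.273278, -0.426282, -0.057090)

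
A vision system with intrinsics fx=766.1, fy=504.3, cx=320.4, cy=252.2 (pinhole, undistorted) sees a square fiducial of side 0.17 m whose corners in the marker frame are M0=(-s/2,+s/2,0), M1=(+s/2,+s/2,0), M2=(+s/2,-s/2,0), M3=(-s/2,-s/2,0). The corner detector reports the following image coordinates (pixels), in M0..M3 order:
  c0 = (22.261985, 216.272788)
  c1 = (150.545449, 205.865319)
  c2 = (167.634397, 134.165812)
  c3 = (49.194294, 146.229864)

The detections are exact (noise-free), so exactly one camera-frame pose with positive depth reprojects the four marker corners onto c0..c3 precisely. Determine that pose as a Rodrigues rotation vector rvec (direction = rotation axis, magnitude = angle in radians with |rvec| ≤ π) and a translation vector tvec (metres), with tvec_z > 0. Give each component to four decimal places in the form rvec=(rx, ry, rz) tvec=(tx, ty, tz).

rvec=(-0.5125, 0.2321, -0.0390) tvec=(-0.2815, -0.1491, 0.9643)

Intrinsics K: fx=766.1, fy=504.3, cx=320.4, cy=252.2
Marker side s = 0.17 m; corners in marker frame (Z=0):
  M0 = (-0.0850, +0.0850, 0)
  M1 = (+0.0850, +0.0850, 0)
  M2 = (+0.0850, -0.0850, 0)
  M3 = (-0.0850, -0.0850, 0)
Detected image corners:
  c0 = (22.261985, 216.272788) px
  c1 = (150.545449, 205.865319) px
  c2 = (167.634397, 134.165812) px
  c3 = (49.194294, 146.229864) px
Planar DLT: solve 8×8 A·h = b for H (H[2,2]=1):
  H  [+703.16392 -179.52188 +96.74114]
  H  [-104.60513 +327.52844 +174.20663]
  H  [-0.21808 -0.50828 +1.00000]
B = K⁻¹H; ‖b₁‖=1.037027, ‖b₂‖=1.037027; λ = 2/(‖b₁‖+‖b₂‖) = 0.964295, sign → tz>0 ⇒ λ=+0.964295
r₁ = λ·B[:,0] = (+0.97303,-0.09485,-0.21029); r₂ = λ·B[:,1] = (-0.02098,+0.87140,-0.49013)
r₃ = r₁×r₂ = (+0.22974,+0.48132,+0.84590); SVD([r₁ r₂ r₃]) → R = UVᵀ:
  R  [+0.97303 -0.02098 +0.22974]
  R  [-0.09485 +0.87140 +0.48132]
  R  [-0.21029 -0.49013 +0.84590]
t = (-0.28152, -0.14913, +0.96430) m
tr R = 2.690324; θ = arccos((tr R − 1)/2) = 0.563928 rad = 32.311°
axis k = ((R−Rᵀ)₃₂, (R−Rᵀ)₁₃, (R−Rᵀ)₂₁) / (2 sinθ) = (-0.908732, +0.411620, -0.069102)
rvec = θ·k = (-0.512460, +0.232124, -0.038969)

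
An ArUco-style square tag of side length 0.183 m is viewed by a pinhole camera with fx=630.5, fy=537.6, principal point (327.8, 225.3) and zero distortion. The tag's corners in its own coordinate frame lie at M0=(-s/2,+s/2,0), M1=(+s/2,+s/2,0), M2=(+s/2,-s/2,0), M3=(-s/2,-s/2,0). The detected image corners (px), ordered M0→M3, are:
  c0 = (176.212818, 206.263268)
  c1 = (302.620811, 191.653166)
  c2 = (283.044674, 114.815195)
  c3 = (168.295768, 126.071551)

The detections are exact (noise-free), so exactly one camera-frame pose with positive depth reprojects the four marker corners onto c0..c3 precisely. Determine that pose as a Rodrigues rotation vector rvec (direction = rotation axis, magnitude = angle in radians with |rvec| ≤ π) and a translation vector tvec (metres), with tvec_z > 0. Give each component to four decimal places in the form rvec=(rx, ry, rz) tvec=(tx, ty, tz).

rvec=(-0.5645, -0.0946, -0.1787) tvec=(-0.1444, -0.1208, 0.9602)

Intrinsics K: fx=630.5, fy=537.6, cx=327.8, cy=225.3
Marker side s = 0.183 m; corners in marker frame (Z=0):
  M0 = (-0.0915, +0.0915, 0)
  M1 = (+0.0915, +0.0915, 0)
  M2 = (+0.0915, -0.0915, 0)
  M3 = (-0.0915, -0.0915, 0)
Detected image corners:
  c0 = (176.212818, 206.263268) px
  c1 = (302.620811, 191.653166) px
  c2 = (283.044674, 114.815195) px
  c3 = (168.295768, 126.071551) px
Planar DLT: solve 8×8 A·h = b for H (H[2,2]=1):
  H  [+690.72264 -51.14294 +232.99352]
  H  [-47.27083 +341.92425 +157.65898]
  H  [+0.14368 -0.54476 +1.00000]
B = K⁻¹H; ‖b₁‖=1.041468, ‖b₂‖=1.041468; λ = 2/(‖b₁‖+‖b₂‖) = 0.960183, sign → tz>0 ⇒ λ=+0.960183
r₁ = λ·B[:,0] = (+0.98017,-0.14224,+0.13796); r₂ = λ·B[:,1] = (+0.19406,+0.82990,-0.52307)
r₃ = r₁×r₂ = (-0.04009,+0.53947,+0.84105); SVD([r₁ r₂ r₃]) → R = UVᵀ:
  R  [+0.98017 +0.19406 -0.04009]
  R  [-0.14224 +0.82990 +0.53947]
  R  [+0.13796 -0.52307 +0.84105]
t = (-0.14438, -0.12081, +0.96018) m
tr R = 2.651127; θ = arccos((tr R − 1)/2) = 0.599596 rad = 34.354°
axis k = ((R−Rᵀ)₃₂, (R−Rᵀ)₁₃, (R−Rᵀ)₂₁) / (2 sinθ) = (-0.941446, -0.157758, -0.297979)
rvec = θ·k = (-0.564488, -0.094591, -0.178667)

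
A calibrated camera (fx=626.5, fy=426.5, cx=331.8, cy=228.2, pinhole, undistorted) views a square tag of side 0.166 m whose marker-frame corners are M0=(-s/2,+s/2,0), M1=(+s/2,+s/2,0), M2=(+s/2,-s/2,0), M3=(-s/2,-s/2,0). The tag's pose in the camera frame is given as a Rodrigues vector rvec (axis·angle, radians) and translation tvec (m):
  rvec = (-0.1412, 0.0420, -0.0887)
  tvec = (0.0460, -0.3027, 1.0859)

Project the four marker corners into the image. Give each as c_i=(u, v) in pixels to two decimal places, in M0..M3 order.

Intrinsics K: fx=626.5, fy=426.5, cx=331.8, cy=228.2
Marker side s = 0.166 m; corners in marker frame (Z=0):
  M0 = (-0.0830, +0.0830, 0)
  M1 = (+0.0830, +0.0830, 0)
  M2 = (+0.0830, -0.0830, 0)
  M3 = (-0.0830, -0.0830, 0)
rvec = (-0.1412, 0.0420, -0.0887), |rvec| = θ = 0.17196 rad = 9.852°
Rodrigues: sinθ=0.17111, 1−cosθ=0.01475; R = I + sinθ·[k]× + (1−cosθ)·[k]×²:
    [+0.99520 +0.08531 +0.04804]
    [-0.09122 +0.98613 +0.13865]
    [-0.03555 -0.14236 +0.98918]
t = (0.0460, -0.3027, 1.0859) m
M0: Pc = R·M0+t = (-0.02952, -0.21328, +1.07703); u = 626.5·(-0.02952)/1.07703 + 331.8 = 314.6280, v = 426.5·(-0.21328)/1.07703 + 228.2 = 143.7423
M1: Pc = R·M1+t = (+0.13568, -0.22842, +1.07113); u = 626.5·(+0.13568)/1.07113 + 331.8 = 411.1594, v = 426.5·(-0.22842)/1.07113 + 228.2 = 137.2476
M2: Pc = R·M2+t = (+0.12152, -0.39212, +1.09477); u = 626.5·(+0.12152)/1.09477 + 331.8 = 401.3426, v = 426.5·(-0.39212)/1.09477 + 228.2 = 75.4374
M3: Pc = R·M3+t = (-0.04368, -0.37698, +1.10067); u = 626.5·(-0.04368)/1.10067 + 331.8 = 306.9364, v = 426.5·(-0.37698)/1.10067 + 228.2 = 82.1240

c0=(314.63, 143.74) c1=(411.16, 137.25) c2=(401.34, 75.44) c3=(306.94, 82.12)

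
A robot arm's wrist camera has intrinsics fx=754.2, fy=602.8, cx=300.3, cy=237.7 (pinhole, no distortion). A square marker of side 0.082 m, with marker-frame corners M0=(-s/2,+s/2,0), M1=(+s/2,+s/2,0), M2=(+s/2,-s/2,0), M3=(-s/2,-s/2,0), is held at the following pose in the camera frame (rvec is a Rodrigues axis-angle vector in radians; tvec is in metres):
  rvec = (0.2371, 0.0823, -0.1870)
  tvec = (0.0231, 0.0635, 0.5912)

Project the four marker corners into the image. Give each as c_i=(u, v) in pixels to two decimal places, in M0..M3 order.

Intrinsics K: fx=754.2, fy=602.8, cx=300.3, cy=237.7
Marker side s = 0.082 m; corners in marker frame (Z=0):
  M0 = (-0.0410, +0.0410, 0)
  M1 = (+0.0410, +0.0410, 0)
  M2 = (+0.0410, -0.0410, 0)
  M3 = (-0.0410, -0.0410, 0)
rvec = (0.2371, 0.0823, -0.1870), |rvec| = θ = 0.31298 rad = 17.933°
Rodrigues: sinθ=0.30790, 1−cosθ=0.04858; R = I + sinθ·[k]× + (1−cosθ)·[k]×²:
    [+0.97930 +0.19364 +0.05897]
    [-0.17428 +0.95478 -0.24088]
    [-0.10295 +0.22562 +0.96876]
t = (0.0231, 0.0635, 0.5912) m
M0: Pc = R·M0+t = (-0.00911, +0.10979, +0.60467); u = 754.2·(-0.00911)/0.60467 + 300.3 = 288.9346, v = 602.8·(+0.10979)/0.60467 + 237.7 = 347.1518
M1: Pc = R·M1+t = (+0.07119, +0.09550, +0.59623); u = 754.2·(+0.07119)/0.59623 + 300.3 = 390.3523, v = 602.8·(+0.09550)/0.59623 + 237.7 = 334.2527
M2: Pc = R·M2+t = (+0.05531, +0.01721, +0.57773); u = 754.2·(+0.05531)/0.57773 + 300.3 = 372.5075, v = 602.8·(+0.01721)/0.57773 + 237.7 = 255.6552
M3: Pc = R·M3+t = (-0.02499, +0.03150, +0.58617); u = 754.2·(-0.02499)/0.58617 + 300.3 = 268.1459, v = 602.8·(+0.03150)/0.58617 + 237.7 = 270.0934

c0=(288.93, 347.15) c1=(390.35, 334.25) c2=(372.51, 255.66) c3=(268.15, 270.09)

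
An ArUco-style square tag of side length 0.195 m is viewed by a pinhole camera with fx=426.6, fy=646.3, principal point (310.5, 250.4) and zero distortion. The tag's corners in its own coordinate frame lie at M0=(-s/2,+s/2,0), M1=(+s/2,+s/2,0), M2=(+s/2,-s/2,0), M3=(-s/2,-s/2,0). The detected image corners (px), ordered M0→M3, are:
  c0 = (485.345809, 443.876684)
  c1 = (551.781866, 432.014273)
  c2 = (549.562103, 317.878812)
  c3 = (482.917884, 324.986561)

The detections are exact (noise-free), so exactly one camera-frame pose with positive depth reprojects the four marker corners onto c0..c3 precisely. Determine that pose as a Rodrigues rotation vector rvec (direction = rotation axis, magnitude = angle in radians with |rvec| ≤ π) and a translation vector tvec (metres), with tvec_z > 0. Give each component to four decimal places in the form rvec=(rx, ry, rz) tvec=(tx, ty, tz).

Intrinsics K: fx=426.6, fy=646.3, cx=310.5, cy=250.4
Marker side s = 0.195 m; corners in marker frame (Z=0):
  M0 = (-0.0975, +0.0975, 0)
  M1 = (+0.0975, +0.0975, 0)
  M2 = (+0.0975, -0.0975, 0)
  M3 = (-0.0975, -0.0975, 0)
Detected image corners:
  c0 = (485.345809, 443.876684) px
  c1 = (551.781866, 432.014273) px
  c2 = (549.562103, 317.878812) px
  c3 = (482.917884, 324.986561) px
Planar DLT: solve 8×8 A·h = b for H (H[2,2]=1):
  H  [+449.87568 +16.41255 +518.08405]
  H  [+31.07577 +600.55882 +379.64146]
  H  [+0.20998 +0.00871 +1.00000]
B = K⁻¹H; ‖b₁‖=0.926450, ‖b₂‖=0.926450; λ = 2/(‖b₁‖+‖b₂‖) = 1.079389, sign → tz>0 ⇒ λ=+1.079389
r₁ = λ·B[:,0] = (+0.97331,-0.03591,+0.22665); r₂ = λ·B[:,1] = (+0.03468,+0.99935,+0.00940)
r₃ = r₁×r₂ = (-0.22684,-0.00129,+0.97393); SVD([r₁ r₂ r₃]) → R = UVᵀ:
  R  [+0.97331 +0.03468 -0.22684]
  R  [-0.03591 +0.99935 -0.00129]
  R  [+0.22665 +0.00940 +0.97393]
t = (+0.52523, +0.21585, +1.07939) m
tr R = 2.946598; θ = arccos((tr R − 1)/2) = 0.231605 rad = 13.270°
axis k = ((R−Rᵀ)₃₂, (R−Rᵀ)₁₃, (R−Rᵀ)₂₁) / (2 sinθ) = (+0.023285, -0.987831, -0.153781)
rvec = θ·k = (+0.005393, -0.228787, -0.035617)

rvec=(0.0054, -0.2288, -0.0356) tvec=(0.5252, 0.2158, 1.0794)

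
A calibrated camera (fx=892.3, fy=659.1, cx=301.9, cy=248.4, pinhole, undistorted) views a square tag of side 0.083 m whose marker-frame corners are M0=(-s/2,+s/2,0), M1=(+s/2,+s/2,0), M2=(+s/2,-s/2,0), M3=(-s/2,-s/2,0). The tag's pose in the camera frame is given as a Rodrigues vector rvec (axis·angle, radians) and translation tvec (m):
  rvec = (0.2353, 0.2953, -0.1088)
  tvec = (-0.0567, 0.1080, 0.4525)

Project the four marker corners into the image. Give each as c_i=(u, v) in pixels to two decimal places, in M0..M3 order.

Intrinsics K: fx=892.3, fy=659.1, cx=301.9, cy=248.4
Marker side s = 0.083 m; corners in marker frame (Z=0):
  M0 = (-0.0415, +0.0415, 0)
  M1 = (+0.0415, +0.0415, 0)
  M2 = (+0.0415, -0.0415, 0)
  M3 = (-0.0415, -0.0415, 0)
rvec = (0.2353, 0.2953, -0.1088), |rvec| = θ = 0.39294 rad = 22.514°
Rodrigues: sinθ=0.38291, 1−cosθ=0.07621; R = I + sinθ·[k]× + (1−cosθ)·[k]×²:
    [+0.95111 +0.14032 +0.27512]
    [-0.07172 +0.96683 -0.24515]
    [-0.30040 +0.21343 +0.92963]
t = (-0.0567, 0.1080, 0.4525) m
M0: Pc = R·M0+t = (-0.09035, +0.15110, +0.47382); u = 892.3·(-0.09035)/0.47382 + 301.9 = 131.7576, v = 659.1·(+0.15110)/0.47382 + 248.4 = 458.5835
M1: Pc = R·M1+t = (-0.01141, +0.14515, +0.44889); u = 892.3·(-0.01141)/0.44889 + 301.9 = 279.2282, v = 659.1·(+0.14515)/0.44889 + 248.4 = 461.5169
M2: Pc = R·M2+t = (-0.02305, +0.06490, +0.43118); u = 892.3·(-0.02305)/0.43118 + 301.9 = 254.1949, v = 659.1·(+0.06490)/0.43118 + 248.4 = 347.6069
M3: Pc = R·M3+t = (-0.10199, +0.07085, +0.45611); u = 892.3·(-0.10199)/0.45611 + 301.9 = 102.3651, v = 659.1·(+0.07085)/0.45611 + 248.4 = 350.7864

c0=(131.76, 458.58) c1=(279.23, 461.52) c2=(254.19, 347.61) c3=(102.37, 350.79)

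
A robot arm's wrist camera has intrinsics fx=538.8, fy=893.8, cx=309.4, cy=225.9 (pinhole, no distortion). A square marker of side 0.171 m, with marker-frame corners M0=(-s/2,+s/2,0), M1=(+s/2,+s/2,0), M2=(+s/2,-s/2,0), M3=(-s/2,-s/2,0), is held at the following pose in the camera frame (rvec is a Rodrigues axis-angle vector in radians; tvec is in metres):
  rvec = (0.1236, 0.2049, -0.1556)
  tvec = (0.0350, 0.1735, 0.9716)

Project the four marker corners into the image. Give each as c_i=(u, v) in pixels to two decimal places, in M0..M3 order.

Intrinsics K: fx=538.8, fy=893.8, cx=309.4, cy=225.9
Marker side s = 0.171 m; corners in marker frame (Z=0):
  M0 = (-0.0855, +0.0855, 0)
  M1 = (+0.0855, +0.0855, 0)
  M2 = (+0.0855, -0.0855, 0)
  M3 = (-0.0855, -0.0855, 0)
rvec = (0.1236, 0.2049, -0.1556), |rvec| = θ = 0.28543 rad = 16.354°
Rodrigues: sinθ=0.28157, 1−cosθ=0.04046; R = I + sinθ·[k]× + (1−cosθ)·[k]×²:
    [+0.96713 +0.16607 +0.19258]
    [-0.14092 +0.98039 -0.13776]
    [-0.21168 +0.10610 +0.97156]
t = (0.0350, 0.1735, 0.9716) m
M0: Pc = R·M0+t = (-0.03349, +0.26937, +0.99877); u = 538.8·(-0.03349)/0.99877 + 309.4 = 291.3333, v = 893.8·(+0.26937)/0.99877 + 225.9 = 466.9611
M1: Pc = R·M1+t = (+0.13189, +0.24527, +0.96257); u = 538.8·(+0.13189)/0.96257 + 309.4 = 383.2246, v = 893.8·(+0.24527)/0.96257 + 225.9 = 453.6507
M2: Pc = R·M2+t = (+0.10349, +0.07763, +0.94443); u = 538.8·(+0.10349)/0.94443 + 309.4 = 368.4414, v = 893.8·(+0.07763)/0.94443 + 225.9 = 299.3666
M3: Pc = R·M3+t = (-0.06189, +0.10173, +0.98063); u = 538.8·(-0.06189)/0.98063 + 309.4 = 275.3957, v = 893.8·(+0.10173)/0.98063 + 225.9 = 318.6182

c0=(291.33, 466.96) c1=(383.22, 453.65) c2=(368.44, 299.37) c3=(275.40, 318.62)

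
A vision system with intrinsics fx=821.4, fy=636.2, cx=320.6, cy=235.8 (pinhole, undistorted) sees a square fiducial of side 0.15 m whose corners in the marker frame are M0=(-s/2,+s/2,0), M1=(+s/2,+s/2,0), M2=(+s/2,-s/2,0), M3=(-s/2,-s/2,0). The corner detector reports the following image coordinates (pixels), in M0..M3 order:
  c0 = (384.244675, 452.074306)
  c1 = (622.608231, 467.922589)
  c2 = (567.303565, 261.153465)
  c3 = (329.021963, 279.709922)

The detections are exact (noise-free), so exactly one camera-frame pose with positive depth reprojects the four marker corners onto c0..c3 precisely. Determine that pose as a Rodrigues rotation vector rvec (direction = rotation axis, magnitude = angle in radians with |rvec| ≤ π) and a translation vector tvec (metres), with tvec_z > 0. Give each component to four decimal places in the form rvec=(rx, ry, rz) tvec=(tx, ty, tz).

rvec=(0.2019, 0.5971, -0.1935) tvec=(0.0838, 0.0981, 0.4748)

Intrinsics K: fx=821.4, fy=636.2, cx=320.6, cy=235.8
Marker side s = 0.15 m; corners in marker frame (Z=0):
  M0 = (-0.0750, +0.0750, 0)
  M1 = (+0.0750, +0.0750, 0)
  M2 = (+0.0750, -0.0750, 0)
  M3 = (-0.0750, -0.0750, 0)
Detected image corners:
  c0 = (384.244675, 452.074306) px
  c1 = (622.608231, 467.922589) px
  c2 = (567.303565, 261.153465) px
  c3 = (329.021963, 279.709922) px
Planar DLT: solve 8×8 A·h = b for H (H[2,2]=1):
  H  [+1014.08281 +500.58330 +465.57471]
  H  [-447.80230 +1354.85115 +367.25134]
  H  [-1.20796 +0.27782 +1.00000]
B = K⁻¹H; ‖b₁‖=2.106040, ‖b₂‖=2.106040; λ = 2/(‖b₁‖+‖b₂‖) = 0.474825, sign → tz>0 ⇒ λ=+0.474825
r₁ = λ·B[:,0] = (+0.81008,-0.12163,-0.57357); r₂ = λ·B[:,1] = (+0.23788,+0.96229,+0.13191)
r₃ = r₁×r₂ = (+0.53590,-0.24330,+0.80847); SVD([r₁ r₂ r₃]) → R = UVᵀ:
  R  [+0.81008 +0.23788 +0.53590]
  R  [-0.12163 +0.96229 -0.24330]
  R  [-0.57357 +0.13191 +0.80847]
t = (+0.08381, +0.09811, +0.47482) m
tr R = 2.580838; θ = arccos((tr R − 1)/2) = 0.659304 rad = 37.775°
axis k = ((R−Rᵀ)₃₂, (R−Rᵀ)₁₃, (R−Rᵀ)₂₁) / (2 sinθ) = (+0.306266, +0.905588, -0.293448)
rvec = θ·k = (+0.201923, +0.597057, -0.193471)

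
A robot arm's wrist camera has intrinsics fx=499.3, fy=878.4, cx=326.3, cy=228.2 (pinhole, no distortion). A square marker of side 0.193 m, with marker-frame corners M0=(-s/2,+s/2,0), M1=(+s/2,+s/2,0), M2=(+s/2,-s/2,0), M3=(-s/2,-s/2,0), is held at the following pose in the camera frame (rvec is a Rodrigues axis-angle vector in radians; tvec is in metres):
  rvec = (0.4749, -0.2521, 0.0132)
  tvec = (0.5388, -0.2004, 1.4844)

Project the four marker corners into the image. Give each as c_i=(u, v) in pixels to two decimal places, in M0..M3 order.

c0=(471.82, 163.91) c1=(527.60, 160.85) c2=(544.23, 53.83) c3=(485.57, 53.54)

Intrinsics K: fx=499.3, fy=878.4, cx=326.3, cy=228.2
Marker side s = 0.193 m; corners in marker frame (Z=0):
  M0 = (-0.0965, +0.0965, 0)
  M1 = (+0.0965, +0.0965, 0)
  M2 = (+0.0965, -0.0965, 0)
  M3 = (-0.0965, -0.0965, 0)
rvec = (0.4749, -0.2521, 0.0132), |rvec| = θ = 0.53783 rad = 30.815°
Rodrigues: sinθ=0.51227, 1−cosθ=0.14118; R = I + sinθ·[k]× + (1−cosθ)·[k]×²:
    [+0.96890 -0.07100 -0.23706]
    [-0.04586 +0.88984 -0.45396]
    [+0.24318 +0.45071 +0.85891]
t = (0.5388, -0.2004, 1.4844) m
M0: Pc = R·M0+t = (+0.43845, -0.11010, +1.50443); u = 499.3·(+0.43845)/1.50443 + 326.3 = 471.8158, v = 878.4·(-0.11010)/1.50443 + 228.2 = 163.9123
M1: Pc = R·M1+t = (+0.62545, -0.11896, +1.55136); u = 499.3·(+0.62545)/1.55136 + 326.3 = 527.5978, v = 878.4·(-0.11896)/1.55136 + 228.2 = 160.8458
M2: Pc = R·M2+t = (+0.63915, -0.29070, +1.46437); u = 499.3·(+0.63915)/1.46437 + 326.3 = 544.2279, v = 878.4·(-0.29070)/1.46437 + 228.2 = 53.8274
M3: Pc = R·M3+t = (+0.45215, -0.28184, +1.41744); u = 499.3·(+0.45215)/1.41744 + 326.3 = 485.5733, v = 878.4·(-0.28184)/1.41744 + 228.2 = 53.5385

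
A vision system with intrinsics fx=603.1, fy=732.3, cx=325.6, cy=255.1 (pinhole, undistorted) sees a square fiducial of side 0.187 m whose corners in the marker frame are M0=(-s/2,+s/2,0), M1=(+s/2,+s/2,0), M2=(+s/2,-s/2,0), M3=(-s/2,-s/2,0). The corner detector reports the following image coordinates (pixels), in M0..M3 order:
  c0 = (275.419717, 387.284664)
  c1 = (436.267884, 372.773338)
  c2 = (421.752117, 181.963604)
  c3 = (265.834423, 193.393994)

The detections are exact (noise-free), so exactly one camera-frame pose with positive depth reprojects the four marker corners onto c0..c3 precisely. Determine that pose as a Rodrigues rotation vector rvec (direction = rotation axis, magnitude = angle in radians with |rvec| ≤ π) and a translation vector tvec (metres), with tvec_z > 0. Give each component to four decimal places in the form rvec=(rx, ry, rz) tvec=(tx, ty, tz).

Intrinsics K: fx=603.1, fy=732.3, cx=325.6, cy=255.1
Marker side s = 0.187 m; corners in marker frame (Z=0):
  M0 = (-0.0935, +0.0935, 0)
  M1 = (+0.0935, +0.0935, 0)
  M2 = (+0.0935, -0.0935, 0)
  M3 = (-0.0935, -0.0935, 0)
Detected image corners:
  c0 = (275.419717, 387.284664) px
  c1 = (436.267884, 372.773338) px
  c2 = (421.752117, 181.963604) px
  c3 = (265.834423, 193.393994) px
Planar DLT: solve 8×8 A·h = b for H (H[2,2]=1):
  H  [+872.65894 +4.32710 +350.26986]
  H  [-48.21136 +979.70100 +282.26137]
  H  [+0.07405 -0.17210 +1.00000]
B = K⁻¹H; ‖b₁‖=1.411902, ‖b₂‖=1.411902; λ = 2/(‖b₁‖+‖b₂‖) = 0.708264, sign → tz>0 ⇒ λ=+0.708264
r₁ = λ·B[:,0] = (+0.99651,-0.06490,+0.05245); r₂ = λ·B[:,1] = (+0.07089,+0.99001,-0.12190)
r₃ = r₁×r₂ = (-0.04401,+0.12519,+0.99116); SVD([r₁ r₂ r₃]) → R = UVᵀ:
  R  [+0.99651 +0.07089 -0.04401]
  R  [-0.06490 +0.99001 +0.12519]
  R  [+0.05245 -0.12190 +0.99116]
t = (+0.02897, +0.02627, +0.70826) m
tr R = 2.977677; θ = arccos((tr R − 1)/2) = 0.149548 rad = 8.568°
axis k = ((R−Rᵀ)₃₂, (R−Rᵀ)₁₃, (R−Rᵀ)₂₁) / (2 sinθ) = (-0.829192, -0.323700, -0.455696)
rvec = θ·k = (-0.124004, -0.048409, -0.068148)

rvec=(-0.1240, -0.0484, -0.0681) tvec=(0.0290, 0.0263, 0.7083)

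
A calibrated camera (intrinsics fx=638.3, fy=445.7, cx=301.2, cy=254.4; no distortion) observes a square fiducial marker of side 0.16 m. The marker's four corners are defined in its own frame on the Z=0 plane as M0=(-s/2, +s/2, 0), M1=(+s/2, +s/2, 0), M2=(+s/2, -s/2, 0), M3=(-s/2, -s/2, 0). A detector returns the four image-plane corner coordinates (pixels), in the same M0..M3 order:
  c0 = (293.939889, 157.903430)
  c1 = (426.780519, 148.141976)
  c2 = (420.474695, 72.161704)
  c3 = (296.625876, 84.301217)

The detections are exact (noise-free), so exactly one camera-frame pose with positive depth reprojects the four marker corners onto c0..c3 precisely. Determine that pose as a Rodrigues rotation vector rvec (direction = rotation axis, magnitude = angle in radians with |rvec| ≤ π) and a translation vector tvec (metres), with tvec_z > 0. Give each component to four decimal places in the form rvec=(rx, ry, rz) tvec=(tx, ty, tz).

Intrinsics K: fx=638.3, fy=445.7, cx=301.2, cy=254.4
Marker side s = 0.16 m; corners in marker frame (Z=0):
  M0 = (-0.0800, +0.0800, 0)
  M1 = (+0.0800, +0.0800, 0)
  M2 = (+0.0800, -0.0800, 0)
  M3 = (-0.0800, -0.0800, 0)
Detected image corners:
  c0 = (293.939889, 157.903430) px
  c1 = (426.780519, 148.141976) px
  c2 = (420.474695, 72.161704) px
  c3 = (296.625876, 84.301217) px
Planar DLT: solve 8×8 A·h = b for H (H[2,2]=1):
  H  [+706.89556 -145.34416 +358.07725]
  H  [-99.02694 +417.08692 +114.44307]
  H  [-0.26229 -0.43418 +1.00000]
B = K⁻¹H; ‖b₁‖=1.260950, ‖b₂‖=1.260950; λ = 2/(‖b₁‖+‖b₂‖) = 0.793053, sign → tz>0 ⇒ λ=+0.793053
r₁ = λ·B[:,0] = (+0.97644,-0.05747,-0.20801); r₂ = λ·B[:,1] = (-0.01810,+0.93868,-0.34432)
r₃ = r₁×r₂ = (+0.21505,+0.33998,+0.91552); SVD([r₁ r₂ r₃]) → R = UVᵀ:
  R  [+0.97644 -0.01810 +0.21505]
  R  [-0.05747 +0.93868 +0.33998]
  R  [-0.20801 -0.34432 +0.91552]
t = (+0.07067, -0.24903, +0.79305) m
tr R = 2.830630; θ = arccos((tr R − 1)/2) = 0.414507 rad = 23.750°
axis k = ((R−Rᵀ)₃₂, (R−Rᵀ)₁₃, (R−Rᵀ)₂₁) / (2 sinθ) = (-0.849557, +0.525227, -0.048876)
rvec = θ·k = (-0.352148, +0.217710, -0.020259)

rvec=(-0.3521, 0.2177, -0.0203) tvec=(0.0707, -0.2490, 0.7931)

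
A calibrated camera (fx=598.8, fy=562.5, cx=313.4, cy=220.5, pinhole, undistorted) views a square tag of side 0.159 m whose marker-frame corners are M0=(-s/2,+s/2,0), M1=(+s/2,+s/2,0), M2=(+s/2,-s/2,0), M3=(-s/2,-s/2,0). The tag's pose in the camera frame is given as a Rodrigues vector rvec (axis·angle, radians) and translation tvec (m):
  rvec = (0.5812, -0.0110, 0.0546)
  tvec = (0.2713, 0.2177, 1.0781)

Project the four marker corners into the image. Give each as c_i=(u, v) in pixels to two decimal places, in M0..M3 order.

Intrinsics K: fx=598.8, fy=562.5, cx=313.4, cy=220.5
Marker side s = 0.159 m; corners in marker frame (Z=0):
  M0 = (-0.0795, +0.0795, 0)
  M1 = (+0.0795, +0.0795, 0)
  M2 = (+0.0795, -0.0795, 0)
  M3 = (-0.0795, -0.0795, 0)
rvec = (0.5812, -0.0110, 0.0546), |rvec| = θ = 0.58386 rad = 33.453°
Rodrigues: sinθ=0.55125, 1−cosθ=0.16566; R = I + sinθ·[k]× + (1−cosθ)·[k]×²:
    [+0.99849 -0.05466 +0.00504]
    [+0.04844 +0.83440 -0.54903]
    [+0.02581 +0.54845 +0.83579]
t = (0.2713, 0.2177, 1.0781) m
M0: Pc = R·M0+t = (+0.18757, +0.28018, +1.11965); u = 598.8·(+0.18757)/1.11965 + 313.4 = 413.7168, v = 562.5·(+0.28018)/1.11965 + 220.5 = 361.2611
M1: Pc = R·M1+t = (+0.34633, +0.28789, +1.12375); u = 598.8·(+0.34633)/1.12375 + 313.4 = 497.9471, v = 562.5·(+0.28789)/1.12375 + 220.5 = 364.6027
M2: Pc = R·M2+t = (+0.35503, +0.15522, +1.03655); u = 598.8·(+0.35503)/1.03655 + 313.4 = 518.4930, v = 562.5·(+0.15522)/1.03655 + 220.5 = 304.7307
M3: Pc = R·M3+t = (+0.19627, +0.14751, +1.03245); u = 598.8·(+0.19627)/1.03245 + 313.4 = 427.2301, v = 562.5·(+0.14751)/1.03245 + 220.5 = 300.8689

c0=(413.72, 361.26) c1=(497.95, 364.60) c2=(518.49, 304.73) c3=(427.23, 300.87)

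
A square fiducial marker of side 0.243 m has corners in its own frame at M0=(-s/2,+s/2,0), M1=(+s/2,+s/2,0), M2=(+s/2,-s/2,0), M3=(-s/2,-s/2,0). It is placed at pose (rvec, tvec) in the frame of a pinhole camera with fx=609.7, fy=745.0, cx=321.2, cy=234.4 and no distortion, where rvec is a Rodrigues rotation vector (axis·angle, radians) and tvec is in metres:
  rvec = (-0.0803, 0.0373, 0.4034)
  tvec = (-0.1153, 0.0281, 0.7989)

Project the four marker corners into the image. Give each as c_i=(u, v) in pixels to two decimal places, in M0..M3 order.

c0=(110.91, 320.45) c1=(281.19, 412.03) c2=(354.82, 201.09) c3=(186.98, 114.74)

Intrinsics K: fx=609.7, fy=745.0, cx=321.2, cy=234.4
Marker side s = 0.243 m; corners in marker frame (Z=0):
  M0 = (-0.1215, +0.1215, 0)
  M1 = (+0.1215, +0.1215, 0)
  M2 = (+0.1215, -0.1215, 0)
  M3 = (-0.1215, -0.1215, 0)
rvec = (-0.0803, 0.0373, 0.4034), |rvec| = θ = 0.41300 rad = 23.663°
Rodrigues: sinθ=0.40136, 1−cosθ=0.08408; R = I + sinθ·[k]× + (1−cosθ)·[k]×²:
    [+0.91910 -0.39351 +0.02028]
    [+0.39055 +0.91661 +0.08545]
    [-0.05222 -0.07062 +0.99614]
t = (-0.1153, 0.0281, 0.7989) m
M0: Pc = R·M0+t = (-0.27478, +0.09202, +0.79666); u = 609.7·(-0.27478)/0.79666 + 321.2 = 110.9053, v = 745.0·(+0.09202)/0.79666 + 234.4 = 320.4482
M1: Pc = R·M1+t = (-0.05144, +0.18692, +0.78398); u = 609.7·(-0.05144)/0.78398 + 321.2 = 281.1946, v = 745.0·(+0.18692)/0.78398 + 234.4 = 412.0270
M2: Pc = R·M2+t = (+0.04418, -0.03582, +0.80114); u = 609.7·(+0.04418)/0.80114 + 321.2 = 354.8240, v = 745.0·(-0.03582)/0.80114 + 234.4 = 201.0942
M3: Pc = R·M3+t = (-0.17916, -0.13072, +0.81382); u = 609.7·(-0.17916)/0.81382 + 321.2 = 186.9775, v = 745.0·(-0.13072)/0.81382 + 234.4 = 114.7351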